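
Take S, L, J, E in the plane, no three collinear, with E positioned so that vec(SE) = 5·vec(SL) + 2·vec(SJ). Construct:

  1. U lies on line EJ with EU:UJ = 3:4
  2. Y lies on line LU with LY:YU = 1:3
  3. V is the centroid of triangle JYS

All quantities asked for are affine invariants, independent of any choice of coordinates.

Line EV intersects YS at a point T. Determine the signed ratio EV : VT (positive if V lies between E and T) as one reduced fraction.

EV:VT = 40/41

Assign S = (0, 0), L = (1, 0), J = (0, 1), E = (5, 2) — the answer is frame-independent, so this choice is without loss of generality.
1. U lies on line EJ with EU:UJ = 3:4 ⇒ U = (20/7, 11/7)
2. Y lies on line LU with LY:YU = 1:3 ⇒ Y = (41/28, 11/28)
3. V is the centroid of triangle JYS ⇒ V = (41/84, 13/28)
line EV meets YS at T = (-4633/1120, -1243/1120)
V = E + t·(T−E) with t = 40/81, so EV:VT = 40/81:41/81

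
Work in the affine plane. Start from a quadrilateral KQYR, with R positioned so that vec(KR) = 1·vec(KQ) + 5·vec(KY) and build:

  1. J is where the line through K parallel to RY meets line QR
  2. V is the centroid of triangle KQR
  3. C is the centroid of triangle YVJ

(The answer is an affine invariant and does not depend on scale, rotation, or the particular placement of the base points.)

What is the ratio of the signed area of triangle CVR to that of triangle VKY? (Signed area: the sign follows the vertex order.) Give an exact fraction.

[CVR]:[VKY] = -5/6

Assign K = (0, 0), Q = (1, 0), Y = (0, 1), R = (1, 5) — the answer is frame-independent, so this choice is without loss of generality.
1. J is where the line through K parallel to RY meets line QR ⇒ J = (1, 4)
2. V is the centroid of triangle KQR ⇒ V = (2/3, 5/3)
3. C is the centroid of triangle YVJ ⇒ C = (5/9, 20/9)
2·[CVR] = 5/9, 2·[VKY] = -2/3
[CVR]:[VKY] = 5/9:-2/3 = -5/6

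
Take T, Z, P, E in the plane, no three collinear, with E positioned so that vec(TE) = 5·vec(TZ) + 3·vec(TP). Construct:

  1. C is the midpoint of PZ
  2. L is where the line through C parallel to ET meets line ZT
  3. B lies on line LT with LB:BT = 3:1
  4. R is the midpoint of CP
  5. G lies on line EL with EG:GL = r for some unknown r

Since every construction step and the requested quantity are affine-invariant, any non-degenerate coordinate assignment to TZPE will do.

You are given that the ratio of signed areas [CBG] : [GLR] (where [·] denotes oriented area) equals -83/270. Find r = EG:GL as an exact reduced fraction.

Assign T = (0, 0), Z = (1, 0), P = (0, 1), E = (5, 3) — the answer is frame-independent, so this choice is without loss of generality.
1. C is the midpoint of PZ ⇒ C = (1/2, 1/2)
2. L is where the line through C parallel to ET meets line ZT ⇒ L = (-1/3, 0)
3. B lies on line LT with LB:BT = 3:1 ⇒ B = (-1/12, 0)
4. R is the midpoint of CP ⇒ R = (1/4, 3/4)
5. With EG:GL = r, write λ = r/(r+1) so G = E + λ·(L−E); G is affine-linear in λ
Every point depending on G is an affine combination of G and λ-independent points, so each such coordinate is linear in λ; the λ² term in each signed area is a multiple of (L−E)×(L−E) = 0, so 2·[CBG] and 2·[GLR] are each linear in λ. Evaluating at λ=0 and λ=1:
  2·[CBG] = -11/12·λ + 19/24,   2·[GLR] = 9/4·λ − 9/4
So [CBG]:[GLR] = (-11/12·λ + 19/24) / (9/4·λ − 9/4). Setting this equal to -83/270:
  -11/12·λ + 19/24 = -83/270·(9/4·λ − 9/4)  ⇒  λ = 4/9
Then r = λ/(1−λ) = (4/9)/(5/9) = 4/5. Check: with r = 4/5, G = (71/27, 5/3) and [CBG]:[GLR] = -83/270 as required.

r = 4/5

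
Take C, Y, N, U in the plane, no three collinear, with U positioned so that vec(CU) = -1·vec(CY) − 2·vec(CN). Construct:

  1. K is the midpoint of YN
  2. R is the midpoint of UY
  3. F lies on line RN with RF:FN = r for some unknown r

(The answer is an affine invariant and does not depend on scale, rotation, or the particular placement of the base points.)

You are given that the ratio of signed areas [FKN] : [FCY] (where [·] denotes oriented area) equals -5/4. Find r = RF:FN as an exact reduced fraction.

r = 1/5

Set C = (0, 0), Y = (1, 0), N = (0, 1), U = (-1, -2); any affine frame gives the same invariant.
1. K is the midpoint of YN ⇒ K = (1/2, 1/2)
2. R is the midpoint of UY ⇒ R = (0, -1)
3. With RF:FN = r, write λ = r/(r+1) so F = R + λ·(N−R); F is affine-linear in λ
Every point depending on F is an affine combination of F and λ-independent points, so each such coordinate is linear in λ; the λ² term in each signed area is a multiple of (N−R)×(N−R) = 0, so 2·[FKN] and 2·[FCY] are each linear in λ. Evaluating at λ=0 and λ=1:
  2·[FKN] = −λ + 1,   2·[FCY] = 2·λ − 1
So [FKN]:[FCY] = (−λ + 1) / (2·λ − 1). Setting this equal to -5/4:
  −λ + 1 = -5/4·(2·λ − 1)  ⇒  λ = 1/6
Then r = λ/(1−λ) = (1/6)/(5/6) = 1/5. Check: with r = 1/5, F = (0, -2/3) and [FKN]:[FCY] = -5/4 as required.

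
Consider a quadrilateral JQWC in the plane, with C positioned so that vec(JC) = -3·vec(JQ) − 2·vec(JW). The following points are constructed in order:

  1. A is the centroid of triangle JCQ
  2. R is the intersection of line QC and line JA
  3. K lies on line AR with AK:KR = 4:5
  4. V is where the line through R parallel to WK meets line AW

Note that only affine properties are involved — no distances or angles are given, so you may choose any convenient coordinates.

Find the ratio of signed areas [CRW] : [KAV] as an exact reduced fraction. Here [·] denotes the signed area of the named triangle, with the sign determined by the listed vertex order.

[CRW]:[KAV] = 9

Assign J = (0, 0), Q = (1, 0), W = (0, 1), C = (-3, -2) — the answer is frame-independent, so this choice is without loss of generality.
1. A is the centroid of triangle JCQ ⇒ A = (-2/3, -2/3)
2. R is the intersection of line QC and line JA ⇒ R = (-1, -1)
3. K lies on line AR with AK:KR = 4:5 ⇒ K = (-22/27, -22/27)
4. V is where the line through R parallel to WK meets line AW ⇒ V = (5/6, 37/12)
2·[CRW] = 3, 2·[KAV] = 1/3
[CRW]:[KAV] = 3:1/3 = 9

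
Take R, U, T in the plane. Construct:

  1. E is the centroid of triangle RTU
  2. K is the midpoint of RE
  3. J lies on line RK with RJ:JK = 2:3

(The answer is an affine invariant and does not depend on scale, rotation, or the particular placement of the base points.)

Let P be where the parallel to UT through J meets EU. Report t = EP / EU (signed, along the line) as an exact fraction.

Choose coordinates R = (0, 0), U = (1, 0), T = (0, 1).
1. E is the centroid of triangle RTU ⇒ E = (1/3, 1/3)
2. K is the midpoint of RE ⇒ K = (1/6, 1/6)
3. J lies on line RK with RJ:JK = 2:3 ⇒ J = (1/15, 1/15)
through J parallel to UT: direction (-1, 1); meets EU at P = (-11/15, 13/15)
P = E + t·(U−E) with t = -8/5

t = -8/5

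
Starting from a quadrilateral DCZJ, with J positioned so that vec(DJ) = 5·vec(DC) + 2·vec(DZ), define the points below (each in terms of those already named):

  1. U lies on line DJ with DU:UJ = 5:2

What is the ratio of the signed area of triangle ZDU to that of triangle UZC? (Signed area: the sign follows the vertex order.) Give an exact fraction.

[ZDU]:[UZC] = 25/28

Assign D = (0, 0), C = (1, 0), Z = (0, 1), J = (5, 2) — the answer is frame-independent, so this choice is without loss of generality.
1. U lies on line DJ with DU:UJ = 5:2 ⇒ U = (25/7, 10/7)
2·[ZDU] = 25/7, 2·[UZC] = 4
[ZDU]:[UZC] = 25/7:4 = 25/28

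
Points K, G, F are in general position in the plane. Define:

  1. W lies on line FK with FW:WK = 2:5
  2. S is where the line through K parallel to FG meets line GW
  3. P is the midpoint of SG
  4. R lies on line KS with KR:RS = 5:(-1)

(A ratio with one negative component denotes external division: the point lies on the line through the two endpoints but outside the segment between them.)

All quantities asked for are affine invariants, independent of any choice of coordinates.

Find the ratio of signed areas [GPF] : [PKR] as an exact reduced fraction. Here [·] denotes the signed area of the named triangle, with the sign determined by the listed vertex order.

[GPF]:[PKR] = 8/25

Work in coordinates with K = (0, 0), G = (1, 0), F = (0, 1).
1. W lies on line FK with FW:WK = 2:5 ⇒ W = (0, 5/7)
2. S is where the line through K parallel to FG meets line GW ⇒ S = (-5/2, 5/2)
3. P is the midpoint of SG ⇒ P = (-3/4, 5/4)
4. R lies on line KS with KR:RS = 5:(-1) ⇒ R = (-25/8, 25/8)
2·[GPF] = -1/2, 2·[PKR] = -25/16
[GPF]:[PKR] = -1/2:-25/16 = 8/25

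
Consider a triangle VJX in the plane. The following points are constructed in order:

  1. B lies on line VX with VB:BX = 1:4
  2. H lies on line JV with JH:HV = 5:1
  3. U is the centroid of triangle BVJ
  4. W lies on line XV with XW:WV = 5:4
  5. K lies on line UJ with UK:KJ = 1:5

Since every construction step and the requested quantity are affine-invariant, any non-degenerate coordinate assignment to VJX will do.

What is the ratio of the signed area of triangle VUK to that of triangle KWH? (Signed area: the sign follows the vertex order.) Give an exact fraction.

[VUK]:[KWH] = -18/215

Work in coordinates with V = (0, 0), J = (1, 0), X = (0, 1).
1. B lies on line VX with VB:BX = 1:4 ⇒ B = (0, 1/5)
2. H lies on line JV with JH:HV = 5:1 ⇒ H = (1/6, 0)
3. U is the centroid of triangle BVJ ⇒ U = (1/3, 1/15)
4. W lies on line XV with XW:WV = 5:4 ⇒ W = (0, 4/9)
5. K lies on line UJ with UK:KJ = 1:5 ⇒ K = (4/9, 1/18)
2·[VUK] = -1/90, 2·[KWH] = 43/324
[VUK]:[KWH] = -1/90:43/324 = -18/215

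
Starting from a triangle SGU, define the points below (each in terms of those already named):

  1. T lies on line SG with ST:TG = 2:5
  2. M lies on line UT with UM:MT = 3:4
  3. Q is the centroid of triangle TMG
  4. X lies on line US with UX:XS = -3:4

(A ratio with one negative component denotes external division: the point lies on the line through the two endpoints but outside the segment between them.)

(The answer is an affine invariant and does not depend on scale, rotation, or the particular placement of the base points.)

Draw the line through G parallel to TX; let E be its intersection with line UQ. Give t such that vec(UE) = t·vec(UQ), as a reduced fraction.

t = 273/121

Work in coordinates with S = (0, 0), G = (1, 0), U = (0, 1).
1. T lies on line SG with ST:TG = 2:5 ⇒ T = (2/7, 0)
2. M lies on line UT with UM:MT = 3:4 ⇒ M = (6/49, 4/7)
3. Q is the centroid of triangle TMG ⇒ Q = (23/49, 4/21)
4. X lies on line US with UX:XS = -3:4 ⇒ X = (0, 4)
through G parallel to TX: direction (-2/7, 4); meets UQ at E = (897/847, -100/121)
E = U + t·(Q−U) with t = 273/121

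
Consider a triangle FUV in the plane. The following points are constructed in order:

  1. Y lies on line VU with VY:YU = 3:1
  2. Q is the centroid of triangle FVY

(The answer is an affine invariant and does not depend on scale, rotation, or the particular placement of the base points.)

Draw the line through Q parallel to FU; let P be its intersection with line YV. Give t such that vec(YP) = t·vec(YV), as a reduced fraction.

Assign F = (0, 0), U = (1, 0), V = (0, 1) — the answer is frame-independent, so this choice is without loss of generality.
1. Y lies on line VU with VY:YU = 3:1 ⇒ Y = (3/4, 1/4)
2. Q is the centroid of triangle FVY ⇒ Q = (1/4, 5/12)
through Q parallel to FU: direction (1, 0); meets YV at P = (7/12, 5/12)
P = Y + t·(V−Y) with t = 2/9

t = 2/9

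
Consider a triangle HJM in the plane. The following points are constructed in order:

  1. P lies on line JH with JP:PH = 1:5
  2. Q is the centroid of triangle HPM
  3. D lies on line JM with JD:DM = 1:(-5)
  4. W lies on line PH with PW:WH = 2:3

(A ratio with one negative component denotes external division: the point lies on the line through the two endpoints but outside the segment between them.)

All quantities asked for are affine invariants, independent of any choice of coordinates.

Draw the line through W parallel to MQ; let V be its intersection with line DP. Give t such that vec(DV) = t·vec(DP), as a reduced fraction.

Choose coordinates H = (0, 0), J = (1, 0), M = (0, 1).
1. P lies on line JH with JP:PH = 1:5 ⇒ P = (5/6, 0)
2. Q is the centroid of triangle HPM ⇒ Q = (5/18, 1/3)
3. D lies on line JM with JD:DM = 1:(-5) ⇒ D = (5/4, -1/4)
4. W lies on line PH with PW:WH = 2:3 ⇒ W = (1/2, 0)
through W parallel to MQ: direction (5/18, -2/3); meets DP at V = (7/18, 4/15)
V = D + t·(P−D) with t = 31/15

t = 31/15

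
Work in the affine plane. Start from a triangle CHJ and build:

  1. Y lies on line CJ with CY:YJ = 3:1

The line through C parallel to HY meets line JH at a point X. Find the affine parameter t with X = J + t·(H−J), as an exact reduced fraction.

t = 4

Choose coordinates C = (0, 0), H = (1, 0), J = (0, 1).
1. Y lies on line CJ with CY:YJ = 3:1 ⇒ Y = (0, 3/4)
through C parallel to HY: direction (-1, 3/4); meets JH at X = (4, -3)
X = J + t·(H−J) with t = 4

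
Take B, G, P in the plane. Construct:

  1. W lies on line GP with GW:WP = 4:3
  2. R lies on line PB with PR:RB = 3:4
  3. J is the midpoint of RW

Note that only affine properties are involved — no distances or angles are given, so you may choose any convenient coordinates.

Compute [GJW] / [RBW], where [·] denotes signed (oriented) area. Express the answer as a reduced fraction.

Set B = (0, 0), G = (1, 0), P = (0, 1); any affine frame gives the same invariant.
1. W lies on line GP with GW:WP = 4:3 ⇒ W = (3/7, 4/7)
2. R lies on line PB with PR:RB = 3:4 ⇒ R = (0, 4/7)
3. J is the midpoint of RW ⇒ J = (3/14, 4/7)
2·[GJW] = -6/49, 2·[RBW] = 12/49
[GJW]:[RBW] = -6/49:12/49 = -1/2

[GJW]:[RBW] = -1/2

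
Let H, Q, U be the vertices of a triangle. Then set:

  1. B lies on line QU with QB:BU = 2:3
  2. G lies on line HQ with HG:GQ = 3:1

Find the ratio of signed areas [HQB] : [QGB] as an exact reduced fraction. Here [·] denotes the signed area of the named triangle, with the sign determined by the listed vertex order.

[HQB]:[QGB] = -4

Work in coordinates with H = (0, 0), Q = (1, 0), U = (0, 1).
1. B lies on line QU with QB:BU = 2:3 ⇒ B = (3/5, 2/5)
2. G lies on line HQ with HG:GQ = 3:1 ⇒ G = (3/4, 0)
2·[HQB] = 2/5, 2·[QGB] = -1/10
[HQB]:[QGB] = 2/5:-1/10 = -4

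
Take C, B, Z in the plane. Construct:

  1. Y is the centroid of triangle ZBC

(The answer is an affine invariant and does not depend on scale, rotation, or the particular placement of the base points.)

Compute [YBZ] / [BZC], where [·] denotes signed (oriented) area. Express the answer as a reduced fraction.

Choose coordinates C = (0, 0), B = (1, 0), Z = (0, 1).
1. Y is the centroid of triangle ZBC ⇒ Y = (1/3, 1/3)
2·[YBZ] = 1/3, 2·[BZC] = 1
[YBZ]:[BZC] = 1/3:1 = 1/3

[YBZ]:[BZC] = 1/3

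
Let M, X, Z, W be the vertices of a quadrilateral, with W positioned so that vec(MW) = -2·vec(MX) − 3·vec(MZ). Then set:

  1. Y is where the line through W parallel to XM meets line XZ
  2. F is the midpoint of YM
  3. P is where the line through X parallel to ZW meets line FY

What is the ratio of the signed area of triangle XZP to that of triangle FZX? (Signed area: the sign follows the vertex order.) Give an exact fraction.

Work in coordinates with M = (0, 0), X = (1, 0), Z = (0, 1), W = (-2, -3).
1. Y is where the line through W parallel to XM meets line XZ ⇒ Y = (4, -3)
2. F is the midpoint of YM ⇒ F = (2, -3/2)
3. P is where the line through X parallel to ZW meets line FY ⇒ P = (8/11, -6/11)
2·[XZP] = 9/11, 2·[FZX] = -1/2
[XZP]:[FZX] = 9/11:-1/2 = -18/11

[XZP]:[FZX] = -18/11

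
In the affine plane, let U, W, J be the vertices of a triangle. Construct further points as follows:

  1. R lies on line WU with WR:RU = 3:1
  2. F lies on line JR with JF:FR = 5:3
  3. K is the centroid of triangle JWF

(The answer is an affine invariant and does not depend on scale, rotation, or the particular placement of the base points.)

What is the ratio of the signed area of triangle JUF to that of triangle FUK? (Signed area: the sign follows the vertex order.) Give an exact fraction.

Assign U = (0, 0), W = (1, 0), J = (0, 1) — the answer is frame-independent, so this choice is without loss of generality.
1. R lies on line WU with WR:RU = 3:1 ⇒ R = (1/4, 0)
2. F lies on line JR with JF:FR = 5:3 ⇒ F = (5/32, 3/8)
3. K is the centroid of triangle JWF ⇒ K = (37/96, 11/24)
2·[JUF] = 5/32, 2·[FUK] = 7/96
[JUF]:[FUK] = 5/32:7/96 = 15/7

[JUF]:[FUK] = 15/7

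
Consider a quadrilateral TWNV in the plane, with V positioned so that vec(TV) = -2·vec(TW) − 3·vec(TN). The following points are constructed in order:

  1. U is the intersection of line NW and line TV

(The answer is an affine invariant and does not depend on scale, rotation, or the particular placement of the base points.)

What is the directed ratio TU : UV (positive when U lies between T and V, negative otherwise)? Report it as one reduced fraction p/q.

Assign T = (0, 0), W = (1, 0), N = (0, 1), V = (-2, -3) — the answer is frame-independent, so this choice is without loss of generality.
1. U is the intersection of line NW and line TV ⇒ U = (2/5, 3/5)
U = T + t·(V−T) with t = -1/5, so TU:UV = t:(1−t) = -1/5:6/5

TU:UV = -1/6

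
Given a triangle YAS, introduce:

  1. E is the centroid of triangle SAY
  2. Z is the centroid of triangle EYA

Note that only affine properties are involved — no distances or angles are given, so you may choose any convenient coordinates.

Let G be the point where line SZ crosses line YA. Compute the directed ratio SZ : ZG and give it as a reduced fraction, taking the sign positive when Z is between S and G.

SZ:ZG = 8

Choose coordinates Y = (0, 0), A = (1, 0), S = (0, 1).
1. E is the centroid of triangle SAY ⇒ E = (1/3, 1/3)
2. Z is the centroid of triangle EYA ⇒ Z = (4/9, 1/9)
line SZ meets YA at G = (1/2, 0)
Z = S + t·(G−S) with t = 8/9, so SZ:ZG = 8/9:1/9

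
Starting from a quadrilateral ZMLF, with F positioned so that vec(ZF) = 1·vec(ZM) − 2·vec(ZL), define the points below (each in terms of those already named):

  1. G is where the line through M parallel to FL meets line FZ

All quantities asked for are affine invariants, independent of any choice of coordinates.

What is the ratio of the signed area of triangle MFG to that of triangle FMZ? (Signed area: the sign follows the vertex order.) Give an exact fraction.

[MFG]:[FMZ] = 2

Work in coordinates with Z = (0, 0), M = (1, 0), L = (0, 1), F = (1, -2).
1. G is where the line through M parallel to FL meets line FZ ⇒ G = (3, -6)
2·[MFG] = 4, 2·[FMZ] = 2
[MFG]:[FMZ] = 4:2 = 2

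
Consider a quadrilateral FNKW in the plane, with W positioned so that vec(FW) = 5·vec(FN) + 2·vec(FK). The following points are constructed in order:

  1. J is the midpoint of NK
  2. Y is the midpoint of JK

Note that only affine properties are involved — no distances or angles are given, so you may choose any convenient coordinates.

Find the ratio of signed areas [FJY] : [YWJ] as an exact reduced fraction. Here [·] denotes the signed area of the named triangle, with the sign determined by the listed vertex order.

[FJY]:[YWJ] = -1/6

Work in coordinates with F = (0, 0), N = (1, 0), K = (0, 1), W = (5, 2).
1. J is the midpoint of NK ⇒ J = (1/2, 1/2)
2. Y is the midpoint of JK ⇒ Y = (1/4, 3/4)
2·[FJY] = 1/4, 2·[YWJ] = -3/2
[FJY]:[YWJ] = 1/4:-3/2 = -1/6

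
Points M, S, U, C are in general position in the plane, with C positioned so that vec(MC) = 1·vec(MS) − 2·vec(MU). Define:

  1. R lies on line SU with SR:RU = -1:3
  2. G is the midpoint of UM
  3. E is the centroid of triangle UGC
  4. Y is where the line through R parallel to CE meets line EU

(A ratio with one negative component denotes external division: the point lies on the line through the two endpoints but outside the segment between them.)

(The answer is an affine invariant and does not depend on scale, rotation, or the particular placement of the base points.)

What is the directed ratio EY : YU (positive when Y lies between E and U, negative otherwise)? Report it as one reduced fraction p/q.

Choose coordinates M = (0, 0), S = (1, 0), U = (0, 1), C = (1, -2).
1. R lies on line SU with SR:RU = -1:3 ⇒ R = (3/2, -1/2)
2. G is the midpoint of UM ⇒ G = (0, 1/2)
3. E is the centroid of triangle UGC ⇒ E = (1/3, -1/6)
4. Y is where the line through R parallel to CE meets line EU ⇒ Y = (-7/2, 53/4)
Y = E + t·(U−E) with t = 23/2, so EY:YU = t:(1−t) = 23/2:-21/2

EY:YU = -23/21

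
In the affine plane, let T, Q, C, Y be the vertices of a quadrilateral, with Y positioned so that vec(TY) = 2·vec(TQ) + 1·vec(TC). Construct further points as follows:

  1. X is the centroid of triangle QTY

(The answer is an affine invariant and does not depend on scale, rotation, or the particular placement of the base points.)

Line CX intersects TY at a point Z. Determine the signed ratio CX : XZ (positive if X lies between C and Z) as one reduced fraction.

Set T = (0, 0), Q = (1, 0), C = (0, 1), Y = (2, 1); any affine frame gives the same invariant.
1. X is the centroid of triangle QTY ⇒ X = (1, 1/3)
line CX meets TY at Z = (6/7, 3/7)
X = C + t·(Z−C) with t = 7/6, so CX:XZ = 7/6:-1/6

CX:XZ = -7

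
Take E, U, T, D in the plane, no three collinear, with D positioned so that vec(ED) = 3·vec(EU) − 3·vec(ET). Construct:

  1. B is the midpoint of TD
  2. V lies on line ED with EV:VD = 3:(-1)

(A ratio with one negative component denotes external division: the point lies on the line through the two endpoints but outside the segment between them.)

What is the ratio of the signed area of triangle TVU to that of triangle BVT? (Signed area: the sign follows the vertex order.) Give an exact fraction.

Assign E = (0, 0), U = (1, 0), T = (0, 1), D = (3, -3) — the answer is frame-independent, so this choice is without loss of generality.
1. B is the midpoint of TD ⇒ B = (3/2, -1)
2. V lies on line ED with EV:VD = 3:(-1) ⇒ V = (9/2, -9/2)
2·[TVU] = 1, 2·[BVT] = 3/4
[TVU]:[BVT] = 1:3/4 = 4/3

[TVU]:[BVT] = 4/3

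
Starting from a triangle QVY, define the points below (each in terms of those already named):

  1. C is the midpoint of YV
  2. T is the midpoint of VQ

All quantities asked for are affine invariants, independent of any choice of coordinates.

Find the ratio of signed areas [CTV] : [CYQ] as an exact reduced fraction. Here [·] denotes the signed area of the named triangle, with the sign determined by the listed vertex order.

Choose coordinates Q = (0, 0), V = (1, 0), Y = (0, 1).
1. C is the midpoint of YV ⇒ C = (1/2, 1/2)
2. T is the midpoint of VQ ⇒ T = (1/2, 0)
2·[CTV] = 1/4, 2·[CYQ] = 1/2
[CTV]:[CYQ] = 1/4:1/2 = 1/2

[CTV]:[CYQ] = 1/2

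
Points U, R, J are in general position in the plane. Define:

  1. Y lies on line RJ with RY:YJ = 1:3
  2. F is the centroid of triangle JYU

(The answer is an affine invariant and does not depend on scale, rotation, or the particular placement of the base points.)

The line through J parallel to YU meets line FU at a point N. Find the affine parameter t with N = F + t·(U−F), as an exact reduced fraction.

t = -2

Choose coordinates U = (0, 0), R = (1, 0), J = (0, 1).
1. Y lies on line RJ with RY:YJ = 1:3 ⇒ Y = (3/4, 1/4)
2. F is the centroid of triangle JYU ⇒ F = (1/4, 5/12)
through J parallel to YU: direction (-3/4, -1/4); meets FU at N = (3/4, 5/4)
N = F + t·(U−F) with t = -2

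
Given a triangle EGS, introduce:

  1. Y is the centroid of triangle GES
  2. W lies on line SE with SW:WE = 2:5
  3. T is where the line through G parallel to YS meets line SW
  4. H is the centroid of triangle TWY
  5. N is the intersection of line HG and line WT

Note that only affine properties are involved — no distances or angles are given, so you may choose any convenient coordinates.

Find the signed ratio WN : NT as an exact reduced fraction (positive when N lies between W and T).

Choose coordinates E = (0, 0), G = (1, 0), S = (0, 1).
1. Y is the centroid of triangle GES ⇒ Y = (1/3, 1/3)
2. W lies on line SE with SW:WE = 2:5 ⇒ W = (0, 5/7)
3. T is where the line through G parallel to YS meets line SW ⇒ T = (0, 2)
4. H is the centroid of triangle TWY ⇒ H = (1/9, 64/63)
5. N is the intersection of line HG and line WT ⇒ N = (0, 8/7)
N = W + t·(T−W) with t = 1/3, so WN:NT = t:(1−t) = 1/3:2/3

WN:NT = 1/2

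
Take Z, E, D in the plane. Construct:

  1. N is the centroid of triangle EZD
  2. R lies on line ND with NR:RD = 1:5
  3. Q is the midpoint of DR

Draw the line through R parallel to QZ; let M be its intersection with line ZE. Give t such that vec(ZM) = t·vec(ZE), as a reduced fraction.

Work in coordinates with Z = (0, 0), E = (1, 0), D = (0, 1).
1. N is the centroid of triangle EZD ⇒ N = (1/3, 1/3)
2. R lies on line ND with NR:RD = 1:5 ⇒ R = (5/18, 4/9)
3. Q is the midpoint of DR ⇒ Q = (5/36, 13/18)
through R parallel to QZ: direction (-5/36, -13/18); meets ZE at M = (5/26, 0)
M = Z + t·(E−Z) with t = 5/26

t = 5/26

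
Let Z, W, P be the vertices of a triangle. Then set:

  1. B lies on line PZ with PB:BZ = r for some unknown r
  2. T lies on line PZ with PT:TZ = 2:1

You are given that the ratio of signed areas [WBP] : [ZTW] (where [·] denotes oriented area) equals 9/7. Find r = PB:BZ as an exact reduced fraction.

Choose coordinates Z = (0, 0), W = (1, 0), P = (0, 1).
1. With PB:BZ = r, write λ = r/(r+1) so B = P + λ·(Z−P); B is affine-linear in λ
2. T lies on line PZ with PT:TZ = 2:1 ⇒ T = (0, 1/3)
Every point depending on B is an affine combination of B and λ-independent points, so each such coordinate is linear in λ; the λ² term in each signed area is a multiple of (Z−P)×(Z−P) = 0, so 2·[WBP] and 2·[ZTW] are each linear in λ. Evaluating at λ=0 and λ=1:
  2·[WBP] = −λ,   2·[ZTW] = -1/3
So [WBP]:[ZTW] = (−λ) / (-1/3). Setting this equal to 9/7:
  −λ = 9/7·(-1/3)  ⇒  λ = 3/7
Then r = λ/(1−λ) = (3/7)/(4/7) = 3/4. Check: with r = 3/4, B = (0, 4/7) and [WBP]:[ZTW] = 9/7 as required.

r = 3/4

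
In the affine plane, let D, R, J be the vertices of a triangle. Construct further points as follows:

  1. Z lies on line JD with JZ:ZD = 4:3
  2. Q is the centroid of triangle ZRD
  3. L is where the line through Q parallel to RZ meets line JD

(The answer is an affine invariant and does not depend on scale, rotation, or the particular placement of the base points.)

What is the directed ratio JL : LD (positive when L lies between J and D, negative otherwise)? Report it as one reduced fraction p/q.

JL:LD = 5/2

Choose coordinates D = (0, 0), R = (1, 0), J = (0, 1).
1. Z lies on line JD with JZ:ZD = 4:3 ⇒ Z = (0, 3/7)
2. Q is the centroid of triangle ZRD ⇒ Q = (1/3, 1/7)
3. L is where the line through Q parallel to RZ meets line JD ⇒ L = (0, 2/7)
L = J + t·(D−J) with t = 5/7, so JL:LD = t:(1−t) = 5/7:2/7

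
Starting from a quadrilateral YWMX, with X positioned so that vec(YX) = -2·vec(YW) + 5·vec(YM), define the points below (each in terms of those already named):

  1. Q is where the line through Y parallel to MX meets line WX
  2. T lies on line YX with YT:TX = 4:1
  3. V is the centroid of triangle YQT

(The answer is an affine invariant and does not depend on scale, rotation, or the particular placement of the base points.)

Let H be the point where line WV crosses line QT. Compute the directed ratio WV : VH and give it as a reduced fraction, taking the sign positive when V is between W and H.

Choose coordinates Y = (0, 0), W = (1, 0), M = (0, 1), X = (-2, 5).
1. Q is where the line through Y parallel to MX meets line WX ⇒ Q = (-5, 10)
2. T lies on line YX with YT:TX = 4:1 ⇒ T = (-8/5, 4)
3. V is the centroid of triangle YQT ⇒ V = (-11/5, 14/3)
line WV meets QT at H = (-23/25, 14/5)
V = W + t·(H−W) with t = 5/3, so WV:VH = 5/3:-2/3

WV:VH = -5/2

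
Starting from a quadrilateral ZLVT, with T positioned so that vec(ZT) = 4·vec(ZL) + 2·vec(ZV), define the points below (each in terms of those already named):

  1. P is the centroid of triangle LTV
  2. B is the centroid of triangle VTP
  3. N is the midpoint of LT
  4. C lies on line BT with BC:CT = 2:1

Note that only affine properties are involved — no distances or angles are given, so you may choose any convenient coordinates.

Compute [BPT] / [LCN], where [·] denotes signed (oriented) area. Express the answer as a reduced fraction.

[BPT]:[LCN] = -3/2

Set Z = (0, 0), L = (1, 0), V = (0, 1), T = (4, 2); any affine frame gives the same invariant.
1. P is the centroid of triangle LTV ⇒ P = (5/3, 1)
2. B is the centroid of triangle VTP ⇒ B = (17/9, 4/3)
3. N is the midpoint of LT ⇒ N = (5/2, 1)
4. C lies on line BT with BC:CT = 2:1 ⇒ C = (89/27, 16/9)
2·[BPT] = 5/9, 2·[LCN] = -10/27
[BPT]:[LCN] = 5/9:-10/27 = -3/2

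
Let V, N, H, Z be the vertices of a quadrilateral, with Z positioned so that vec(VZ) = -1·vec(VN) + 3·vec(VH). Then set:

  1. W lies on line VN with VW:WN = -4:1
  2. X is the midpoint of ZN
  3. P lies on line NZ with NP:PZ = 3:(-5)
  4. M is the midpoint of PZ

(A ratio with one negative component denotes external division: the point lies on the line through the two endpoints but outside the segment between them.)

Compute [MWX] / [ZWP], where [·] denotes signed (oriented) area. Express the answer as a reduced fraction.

Set V = (0, 0), N = (1, 0), H = (0, 1), Z = (-1, 3); any affine frame gives the same invariant.
1. W lies on line VN with VW:WN = -4:1 ⇒ W = (4/3, 0)
2. X is the midpoint of ZN ⇒ X = (0, 3/2)
3. P lies on line NZ with NP:PZ = 3:(-5) ⇒ P = (4, -9/2)
4. M is the midpoint of PZ ⇒ M = (3/2, -3/4)
2·[MWX] = 3/4, 2·[ZWP] = -5/2
[MWX]:[ZWP] = 3/4:-5/2 = -3/10

[MWX]:[ZWP] = -3/10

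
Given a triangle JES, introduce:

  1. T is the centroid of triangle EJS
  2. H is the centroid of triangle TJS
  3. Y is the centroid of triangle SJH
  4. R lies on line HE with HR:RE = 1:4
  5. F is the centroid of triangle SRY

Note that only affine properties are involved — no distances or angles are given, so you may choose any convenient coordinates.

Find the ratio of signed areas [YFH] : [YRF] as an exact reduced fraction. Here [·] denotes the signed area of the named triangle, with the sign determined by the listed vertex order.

[YFH]:[YRF] = -5/17

Set J = (0, 0), E = (1, 0), S = (0, 1); any affine frame gives the same invariant.
1. T is the centroid of triangle EJS ⇒ T = (1/3, 1/3)
2. H is the centroid of triangle TJS ⇒ H = (1/9, 4/9)
3. Y is the centroid of triangle SJH ⇒ Y = (1/27, 13/27)
4. R lies on line HE with HR:RE = 1:4 ⇒ R = (13/45, 16/45)
5. F is the centroid of triangle SRY ⇒ F = (44/405, 248/405)
2·[YFH] = -1/81, 2·[YRF] = 17/405
[YFH]:[YRF] = -1/81:17/405 = -5/17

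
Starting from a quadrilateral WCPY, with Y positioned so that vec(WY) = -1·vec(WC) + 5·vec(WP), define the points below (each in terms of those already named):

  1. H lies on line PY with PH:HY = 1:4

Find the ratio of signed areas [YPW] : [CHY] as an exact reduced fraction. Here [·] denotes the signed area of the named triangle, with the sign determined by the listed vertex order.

[YPW]:[CHY] = 5/12

Set W = (0, 0), C = (1, 0), P = (0, 1), Y = (-1, 5); any affine frame gives the same invariant.
1. H lies on line PY with PH:HY = 1:4 ⇒ H = (-1/5, 9/5)
2·[YPW] = -1, 2·[CHY] = -12/5
[YPW]:[CHY] = -1:-12/5 = 5/12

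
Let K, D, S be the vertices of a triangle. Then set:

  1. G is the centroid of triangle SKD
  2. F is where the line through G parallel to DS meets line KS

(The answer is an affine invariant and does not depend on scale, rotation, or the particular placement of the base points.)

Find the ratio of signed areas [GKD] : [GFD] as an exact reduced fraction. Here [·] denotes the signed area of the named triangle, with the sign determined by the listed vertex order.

Work in coordinates with K = (0, 0), D = (1, 0), S = (0, 1).
1. G is the centroid of triangle SKD ⇒ G = (1/3, 1/3)
2. F is where the line through G parallel to DS meets line KS ⇒ F = (0, 2/3)
2·[GKD] = 1/3, 2·[GFD] = -1/9
[GKD]:[GFD] = 1/3:-1/9 = -3

[GKD]:[GFD] = -3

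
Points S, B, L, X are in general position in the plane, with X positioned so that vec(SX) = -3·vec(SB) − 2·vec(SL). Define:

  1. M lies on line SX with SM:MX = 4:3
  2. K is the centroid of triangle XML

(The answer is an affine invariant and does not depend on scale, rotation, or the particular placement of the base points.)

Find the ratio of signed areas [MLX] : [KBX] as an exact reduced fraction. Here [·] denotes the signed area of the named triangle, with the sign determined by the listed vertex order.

[MLX]:[KBX] = -9/16

Work in coordinates with S = (0, 0), B = (1, 0), L = (0, 1), X = (-3, -2).
1. M lies on line SX with SM:MX = 4:3 ⇒ M = (-12/7, -8/7)
2. K is the centroid of triangle XML ⇒ K = (-11/7, -5/7)
2·[MLX] = 9/7, 2·[KBX] = -16/7
[MLX]:[KBX] = 9/7:-16/7 = -9/16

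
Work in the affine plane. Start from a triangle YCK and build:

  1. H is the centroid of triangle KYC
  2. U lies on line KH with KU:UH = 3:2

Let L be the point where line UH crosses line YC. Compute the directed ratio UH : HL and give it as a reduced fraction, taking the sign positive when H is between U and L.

Assign Y = (0, 0), C = (1, 0), K = (0, 1) — the answer is frame-independent, so this choice is without loss of generality.
1. H is the centroid of triangle KYC ⇒ H = (1/3, 1/3)
2. U lies on line KH with KU:UH = 3:2 ⇒ U = (1/5, 3/5)
line UH meets YC at L = (1/2, 0)
H = U + t·(L−U) with t = 4/9, so UH:HL = 4/9:5/9

UH:HL = 4/5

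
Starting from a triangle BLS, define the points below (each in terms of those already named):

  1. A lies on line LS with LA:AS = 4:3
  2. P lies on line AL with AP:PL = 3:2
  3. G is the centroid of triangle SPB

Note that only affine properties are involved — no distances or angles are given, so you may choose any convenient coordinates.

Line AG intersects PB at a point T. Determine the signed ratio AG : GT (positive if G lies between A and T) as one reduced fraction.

Choose coordinates B = (0, 0), L = (1, 0), S = (0, 1).
1. A lies on line LS with LA:AS = 4:3 ⇒ A = (3/7, 4/7)
2. P lies on line AL with AP:PL = 3:2 ⇒ P = (27/35, 8/35)
3. G is the centroid of triangle SPB ⇒ G = (9/35, 43/105)
line AG meets PB at T = (-9/35, -8/105)
G = A + t·(T−A) with t = 1/4, so AG:GT = 1/4:3/4

AG:GT = 1/3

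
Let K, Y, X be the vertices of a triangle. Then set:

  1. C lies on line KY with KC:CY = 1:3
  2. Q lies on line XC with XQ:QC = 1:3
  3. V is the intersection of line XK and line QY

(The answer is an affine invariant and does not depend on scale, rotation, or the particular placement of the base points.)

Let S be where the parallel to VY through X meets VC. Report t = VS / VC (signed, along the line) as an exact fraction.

t = -1/3

Work in coordinates with K = (0, 0), Y = (1, 0), X = (0, 1).
1. C lies on line KY with KC:CY = 1:3 ⇒ C = (1/4, 0)
2. Q lies on line XC with XQ:QC = 1:3 ⇒ Q = (1/16, 3/4)
3. V is the intersection of line XK and line QY ⇒ V = (0, 4/5)
through X parallel to VY: direction (1, -4/5); meets VC at S = (-1/12, 16/15)
S = V + t·(C−V) with t = -1/3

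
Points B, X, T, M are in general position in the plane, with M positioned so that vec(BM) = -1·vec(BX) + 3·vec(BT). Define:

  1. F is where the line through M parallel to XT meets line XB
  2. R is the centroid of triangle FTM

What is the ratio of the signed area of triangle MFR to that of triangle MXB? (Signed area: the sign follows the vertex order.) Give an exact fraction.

Choose coordinates B = (0, 0), X = (1, 0), T = (0, 1), M = (-1, 3).
1. F is where the line through M parallel to XT meets line XB ⇒ F = (2, 0)
2. R is the centroid of triangle FTM ⇒ R = (1/3, 4/3)
2·[MFR] = -1, 2·[MXB] = -3
[MFR]:[MXB] = -1:-3 = 1/3

[MFR]:[MXB] = 1/3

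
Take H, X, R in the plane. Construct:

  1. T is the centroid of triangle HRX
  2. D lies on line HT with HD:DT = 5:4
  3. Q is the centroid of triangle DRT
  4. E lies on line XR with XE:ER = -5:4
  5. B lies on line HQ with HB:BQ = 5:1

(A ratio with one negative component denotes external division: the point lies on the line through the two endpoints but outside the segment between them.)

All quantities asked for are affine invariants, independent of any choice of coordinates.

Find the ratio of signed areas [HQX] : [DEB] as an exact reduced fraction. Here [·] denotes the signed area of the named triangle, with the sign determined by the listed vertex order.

[HQX]:[DEB] = 246/385

Assign H = (0, 0), X = (1, 0), R = (0, 1) — the answer is frame-independent, so this choice is without loss of generality.
1. T is the centroid of triangle HRX ⇒ T = (1/3, 1/3)
2. D lies on line HT with HD:DT = 5:4 ⇒ D = (5/27, 5/27)
3. Q is the centroid of triangle DRT ⇒ Q = (14/81, 41/81)
4. E lies on line XR with XE:ER = -5:4 ⇒ E = (-4, 5)
5. B lies on line HQ with HB:BQ = 5:1 ⇒ B = (35/243, 205/486)
2·[HQX] = -41/81, 2·[DEB] = -385/486
[HQX]:[DEB] = -41/81:-385/486 = 246/385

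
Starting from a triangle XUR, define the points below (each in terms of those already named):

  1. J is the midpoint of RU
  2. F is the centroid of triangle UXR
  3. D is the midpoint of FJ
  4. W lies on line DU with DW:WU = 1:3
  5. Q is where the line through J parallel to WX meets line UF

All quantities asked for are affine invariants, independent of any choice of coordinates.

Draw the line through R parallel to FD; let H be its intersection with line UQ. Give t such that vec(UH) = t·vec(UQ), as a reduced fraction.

Choose coordinates X = (0, 0), U = (1, 0), R = (0, 1).
1. J is the midpoint of RU ⇒ J = (1/2, 1/2)
2. F is the centroid of triangle UXR ⇒ F = (1/3, 1/3)
3. D is the midpoint of FJ ⇒ D = (5/12, 5/12)
4. W lies on line DU with DW:WU = 1:3 ⇒ W = (9/16, 5/16)
5. Q is where the line through J parallel to WX meets line UF ⇒ Q = (5/19, 7/19)
through R parallel to FD: direction (1/12, 1/12); meets UQ at H = (-1/3, 2/3)
H = U + t·(Q−U) with t = 38/21

t = 38/21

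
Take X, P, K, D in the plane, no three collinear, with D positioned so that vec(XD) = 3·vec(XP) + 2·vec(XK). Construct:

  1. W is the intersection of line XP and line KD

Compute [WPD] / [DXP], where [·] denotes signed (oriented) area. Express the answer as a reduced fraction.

[WPD]:[DXP] = 4

Assign X = (0, 0), P = (1, 0), K = (0, 1), D = (3, 2) — the answer is frame-independent, so this choice is without loss of generality.
1. W is the intersection of line XP and line KD ⇒ W = (-3, 0)
2·[WPD] = 8, 2·[DXP] = 2
[WPD]:[DXP] = 8:2 = 4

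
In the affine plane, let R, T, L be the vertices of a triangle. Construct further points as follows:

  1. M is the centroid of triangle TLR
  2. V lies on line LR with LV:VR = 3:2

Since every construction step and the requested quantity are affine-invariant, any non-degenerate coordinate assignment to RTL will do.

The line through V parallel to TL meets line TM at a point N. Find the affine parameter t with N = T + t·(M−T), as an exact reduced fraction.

Choose coordinates R = (0, 0), T = (1, 0), L = (0, 1).
1. M is the centroid of triangle TLR ⇒ M = (1/3, 1/3)
2. V lies on line LR with LV:VR = 3:2 ⇒ V = (0, 2/5)
through V parallel to TL: direction (-1, 1); meets TM at N = (-1/5, 3/5)
N = T + t·(M−T) with t = 9/5

t = 9/5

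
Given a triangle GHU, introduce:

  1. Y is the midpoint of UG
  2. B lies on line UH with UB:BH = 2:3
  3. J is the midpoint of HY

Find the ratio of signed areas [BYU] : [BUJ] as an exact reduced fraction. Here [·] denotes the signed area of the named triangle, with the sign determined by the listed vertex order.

[BYU]:[BUJ] = -2

Work in coordinates with G = (0, 0), H = (1, 0), U = (0, 1).
1. Y is the midpoint of UG ⇒ Y = (0, 1/2)
2. B lies on line UH with UB:BH = 2:3 ⇒ B = (2/5, 3/5)
3. J is the midpoint of HY ⇒ J = (1/2, 1/4)
2·[BYU] = -1/5, 2·[BUJ] = 1/10
[BYU]:[BUJ] = -1/5:1/10 = -2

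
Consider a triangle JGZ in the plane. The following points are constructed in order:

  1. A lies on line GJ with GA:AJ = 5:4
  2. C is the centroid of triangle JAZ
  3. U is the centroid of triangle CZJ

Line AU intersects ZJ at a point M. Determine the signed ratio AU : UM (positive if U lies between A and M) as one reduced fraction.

Choose coordinates J = (0, 0), G = (1, 0), Z = (0, 1).
1. A lies on line GJ with GA:AJ = 5:4 ⇒ A = (4/9, 0)
2. C is the centroid of triangle JAZ ⇒ C = (4/27, 1/3)
3. U is the centroid of triangle CZJ ⇒ U = (4/81, 4/9)
line AU meets ZJ at M = (0, 1/2)
U = A + t·(M−A) with t = 8/9, so AU:UM = 8/9:1/9

AU:UM = 8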